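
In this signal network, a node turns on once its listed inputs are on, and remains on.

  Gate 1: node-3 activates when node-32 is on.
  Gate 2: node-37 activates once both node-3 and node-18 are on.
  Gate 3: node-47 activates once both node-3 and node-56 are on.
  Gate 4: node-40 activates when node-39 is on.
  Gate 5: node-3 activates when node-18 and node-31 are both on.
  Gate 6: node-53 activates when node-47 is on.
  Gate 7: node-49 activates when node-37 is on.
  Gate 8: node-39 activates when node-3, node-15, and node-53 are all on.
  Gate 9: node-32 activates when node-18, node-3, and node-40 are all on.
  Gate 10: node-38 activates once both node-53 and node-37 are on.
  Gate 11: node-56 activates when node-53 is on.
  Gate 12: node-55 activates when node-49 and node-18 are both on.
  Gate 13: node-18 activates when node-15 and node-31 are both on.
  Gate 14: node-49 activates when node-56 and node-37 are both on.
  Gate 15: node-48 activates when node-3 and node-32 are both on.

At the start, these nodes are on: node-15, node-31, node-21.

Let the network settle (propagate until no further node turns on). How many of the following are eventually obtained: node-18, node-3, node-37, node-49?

Gate 13: node-15 and node-31 on → node-18 on.
node-18 and node-31 are on, so node-3 activates (Gate 5).
node-3 and node-18 are on, so node-37 activates (Gate 2).
node-37 is on, so node-49 activates (Gate 7).
node-18: reached.
node-3: reached.
node-37: reached.
node-49: reached.
All 4 are reached.

4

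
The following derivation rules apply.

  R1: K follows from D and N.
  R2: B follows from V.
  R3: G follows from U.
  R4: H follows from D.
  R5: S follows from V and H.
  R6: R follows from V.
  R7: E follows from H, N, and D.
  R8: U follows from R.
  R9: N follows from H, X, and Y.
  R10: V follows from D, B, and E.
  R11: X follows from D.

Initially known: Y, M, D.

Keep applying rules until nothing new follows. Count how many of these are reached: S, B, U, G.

0

S would need V and H (R5), but V is never established.
B would need V (R2), but V is never established.
U would need R (R8), but R is never established.
G would need U (R3), but U is never established.
None of the 4 are reached.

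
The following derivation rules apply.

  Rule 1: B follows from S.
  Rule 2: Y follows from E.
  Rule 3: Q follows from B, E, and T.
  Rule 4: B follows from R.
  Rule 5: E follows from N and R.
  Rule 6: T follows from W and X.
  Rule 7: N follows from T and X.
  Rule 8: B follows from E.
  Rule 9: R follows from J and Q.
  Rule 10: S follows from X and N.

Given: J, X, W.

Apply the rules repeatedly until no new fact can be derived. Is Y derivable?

No

Y would need E (Rule 2), but E is never established.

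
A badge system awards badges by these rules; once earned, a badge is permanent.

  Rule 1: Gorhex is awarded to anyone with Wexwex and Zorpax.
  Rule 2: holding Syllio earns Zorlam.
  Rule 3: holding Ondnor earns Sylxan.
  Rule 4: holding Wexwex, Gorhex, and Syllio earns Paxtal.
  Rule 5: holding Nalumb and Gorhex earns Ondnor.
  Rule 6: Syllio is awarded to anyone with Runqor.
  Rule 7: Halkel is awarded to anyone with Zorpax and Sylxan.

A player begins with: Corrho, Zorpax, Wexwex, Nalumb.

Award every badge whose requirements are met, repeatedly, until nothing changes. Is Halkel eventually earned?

Yes

With Wexwex and Zorpax, Gorhex is earned (Rule 1).
With Nalumb and Gorhex, Ondnor is earned (Rule 5).
With Ondnor, Sylxan is earned (Rule 3).
With Zorpax and Sylxan, Halkel is earned (Rule 7).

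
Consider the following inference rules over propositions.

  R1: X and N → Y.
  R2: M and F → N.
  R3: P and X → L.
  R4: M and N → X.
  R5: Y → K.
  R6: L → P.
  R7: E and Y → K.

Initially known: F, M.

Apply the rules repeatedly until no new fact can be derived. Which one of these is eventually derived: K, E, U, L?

M and F hold, so N follows (R2).
From M and N, R4 gives X.
From X and N, R1 gives Y.
From Y, R5 gives K.
No rule produces E, and it is not given. L would need P and X (R3), but P is never established. No rule produces U, and it is not given.

K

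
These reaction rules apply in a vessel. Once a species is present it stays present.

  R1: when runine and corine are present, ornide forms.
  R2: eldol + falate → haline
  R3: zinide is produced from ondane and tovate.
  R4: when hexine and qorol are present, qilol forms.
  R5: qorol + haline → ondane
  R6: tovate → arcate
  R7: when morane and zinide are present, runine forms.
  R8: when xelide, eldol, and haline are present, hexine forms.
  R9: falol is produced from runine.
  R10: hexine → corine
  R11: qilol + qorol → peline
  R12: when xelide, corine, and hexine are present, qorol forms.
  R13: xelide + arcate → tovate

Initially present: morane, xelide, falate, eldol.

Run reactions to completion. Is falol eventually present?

No

falol would need runine (R9), but runine never forms.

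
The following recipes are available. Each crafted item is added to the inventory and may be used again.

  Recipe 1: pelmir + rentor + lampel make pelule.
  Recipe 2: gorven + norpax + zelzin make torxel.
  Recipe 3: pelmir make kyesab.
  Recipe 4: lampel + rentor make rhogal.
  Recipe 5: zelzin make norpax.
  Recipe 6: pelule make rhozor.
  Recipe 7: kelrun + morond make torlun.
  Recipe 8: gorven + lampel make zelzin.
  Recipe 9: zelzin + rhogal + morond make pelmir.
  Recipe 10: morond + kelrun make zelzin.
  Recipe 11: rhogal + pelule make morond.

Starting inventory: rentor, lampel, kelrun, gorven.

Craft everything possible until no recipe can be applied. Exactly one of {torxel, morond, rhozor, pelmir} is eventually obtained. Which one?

gorven + lampel → zelzin (Recipe 8).
Using Recipe 5, zelzin makes norpax.
gorven + norpax + zelzin → torxel (Recipe 2).
pelmir would need zelzin, rhogal, and morond (Recipe 9), but morond is never obtained. morond would need rhogal and pelule (Recipe 11), but pelule is never obtained. rhozor would need pelule (Recipe 6), but pelule is never obtained.

torxel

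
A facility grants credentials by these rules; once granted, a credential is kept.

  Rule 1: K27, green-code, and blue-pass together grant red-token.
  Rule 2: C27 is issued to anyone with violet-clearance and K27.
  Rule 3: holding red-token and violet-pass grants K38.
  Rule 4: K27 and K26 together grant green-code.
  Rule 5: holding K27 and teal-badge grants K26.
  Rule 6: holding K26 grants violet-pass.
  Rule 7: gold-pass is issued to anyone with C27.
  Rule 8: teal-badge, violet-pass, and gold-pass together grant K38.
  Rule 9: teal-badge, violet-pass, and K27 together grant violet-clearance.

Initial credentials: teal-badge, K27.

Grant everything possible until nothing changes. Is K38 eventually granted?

Holding K27 and teal-badge grants K26 (Rule 5).
Holding K26 grants violet-pass (Rule 6).
Holding teal-badge, violet-pass, and K27 grants violet-clearance (Rule 9).
Holding violet-clearance and K27 grants C27 (Rule 2).
Holding C27 grants gold-pass (Rule 7).
Holding teal-badge, violet-pass, and gold-pass grants K38 (Rule 8).

Yes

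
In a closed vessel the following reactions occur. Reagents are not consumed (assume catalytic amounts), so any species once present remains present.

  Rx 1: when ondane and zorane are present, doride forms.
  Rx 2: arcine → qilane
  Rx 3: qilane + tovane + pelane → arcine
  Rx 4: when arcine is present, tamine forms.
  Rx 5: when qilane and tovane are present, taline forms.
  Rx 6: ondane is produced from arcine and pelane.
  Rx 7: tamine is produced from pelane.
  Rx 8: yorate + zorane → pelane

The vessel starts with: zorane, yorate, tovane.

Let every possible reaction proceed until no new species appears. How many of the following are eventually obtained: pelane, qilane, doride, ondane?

yorate and zorane present → pelane forms (Rx 8).
pelane: reached.
qilane would need arcine (Rx 2), but arcine never forms.
doride would need ondane and zorane (Rx 1), but ondane never forms.
ondane would need arcine and pelane (Rx 6), but arcine never forms.
Reached: pelane — 1 of the 4.

1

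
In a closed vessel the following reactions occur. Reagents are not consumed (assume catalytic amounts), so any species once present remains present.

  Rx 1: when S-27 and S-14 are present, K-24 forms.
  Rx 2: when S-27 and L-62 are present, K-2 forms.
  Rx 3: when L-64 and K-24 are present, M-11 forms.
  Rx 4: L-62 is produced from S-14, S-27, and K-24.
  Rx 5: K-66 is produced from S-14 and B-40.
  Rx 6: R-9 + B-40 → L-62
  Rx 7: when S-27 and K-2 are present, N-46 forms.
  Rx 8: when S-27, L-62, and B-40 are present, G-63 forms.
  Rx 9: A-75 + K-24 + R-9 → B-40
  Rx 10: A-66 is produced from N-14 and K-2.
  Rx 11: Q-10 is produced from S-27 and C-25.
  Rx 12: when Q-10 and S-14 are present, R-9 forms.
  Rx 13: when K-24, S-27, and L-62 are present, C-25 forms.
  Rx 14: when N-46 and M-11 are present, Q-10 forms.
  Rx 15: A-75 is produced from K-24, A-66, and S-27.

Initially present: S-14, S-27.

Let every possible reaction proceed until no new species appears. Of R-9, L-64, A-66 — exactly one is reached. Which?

S-27 and S-14 present → K-24 forms (Rx 1).
S-14, S-27, and K-24 present → L-62 forms (Rx 4).
K-24, S-27, and L-62 present → C-25 forms (Rx 13).
S-27 and C-25 present → Q-10 forms (Rx 11).
Q-10 and S-14 present → R-9 forms (Rx 12).
No rule produces L-64, and it is not given. A-66 would need N-14 and K-2 (Rx 10), but N-14 never forms.

R-9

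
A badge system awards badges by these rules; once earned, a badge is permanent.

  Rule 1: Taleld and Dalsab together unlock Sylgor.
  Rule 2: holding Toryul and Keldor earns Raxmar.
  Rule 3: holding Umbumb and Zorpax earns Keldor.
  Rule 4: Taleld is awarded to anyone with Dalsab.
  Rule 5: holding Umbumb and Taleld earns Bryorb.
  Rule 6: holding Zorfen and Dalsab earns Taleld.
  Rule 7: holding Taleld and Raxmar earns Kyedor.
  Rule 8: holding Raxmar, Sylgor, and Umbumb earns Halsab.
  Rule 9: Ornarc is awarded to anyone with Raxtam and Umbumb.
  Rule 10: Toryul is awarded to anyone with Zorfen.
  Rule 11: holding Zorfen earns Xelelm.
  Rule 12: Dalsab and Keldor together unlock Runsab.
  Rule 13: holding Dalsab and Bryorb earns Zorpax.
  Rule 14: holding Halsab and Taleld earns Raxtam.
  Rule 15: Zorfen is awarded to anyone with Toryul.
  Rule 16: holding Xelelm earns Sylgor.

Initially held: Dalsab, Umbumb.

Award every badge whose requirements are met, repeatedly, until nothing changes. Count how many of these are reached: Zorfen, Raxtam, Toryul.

0

Zorfen would need Toryul (Rule 15), but Toryul is never earned.
Raxtam would need Halsab and Taleld (Rule 14), but Halsab is never earned.
Toryul would need Zorfen (Rule 10), but Zorfen is never earned.
None of the 3 are reached.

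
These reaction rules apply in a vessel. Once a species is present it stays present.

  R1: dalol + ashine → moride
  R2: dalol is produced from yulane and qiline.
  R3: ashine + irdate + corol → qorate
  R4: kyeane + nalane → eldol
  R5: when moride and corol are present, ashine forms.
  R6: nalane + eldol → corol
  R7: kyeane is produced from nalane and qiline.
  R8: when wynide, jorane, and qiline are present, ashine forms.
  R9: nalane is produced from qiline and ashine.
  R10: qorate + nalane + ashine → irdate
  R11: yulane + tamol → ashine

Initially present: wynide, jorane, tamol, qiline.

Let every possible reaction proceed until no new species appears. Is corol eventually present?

wynide, jorane, and qiline present → ashine forms (R8).
qiline and ashine present → nalane forms (R9).
nalane and qiline present → kyeane forms (R7).
kyeane and nalane present → eldol forms (R4).
nalane and eldol present → corol forms (R6).

Yes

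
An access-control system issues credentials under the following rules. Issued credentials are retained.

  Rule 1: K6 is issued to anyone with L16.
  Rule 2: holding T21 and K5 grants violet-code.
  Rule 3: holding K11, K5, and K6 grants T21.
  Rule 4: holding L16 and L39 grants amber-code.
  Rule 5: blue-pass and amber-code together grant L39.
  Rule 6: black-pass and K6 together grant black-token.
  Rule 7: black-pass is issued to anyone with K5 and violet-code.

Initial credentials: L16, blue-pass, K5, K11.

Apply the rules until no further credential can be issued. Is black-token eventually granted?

Holding L16 grants K6 (Rule 1).
Holding K11, K5, and K6 grants T21 (Rule 3).
Holding T21 and K5 grants violet-code (Rule 2).
Holding K5 and violet-code grants black-pass (Rule 7).
Holding black-pass and K6 grants black-token (Rule 6).

Yes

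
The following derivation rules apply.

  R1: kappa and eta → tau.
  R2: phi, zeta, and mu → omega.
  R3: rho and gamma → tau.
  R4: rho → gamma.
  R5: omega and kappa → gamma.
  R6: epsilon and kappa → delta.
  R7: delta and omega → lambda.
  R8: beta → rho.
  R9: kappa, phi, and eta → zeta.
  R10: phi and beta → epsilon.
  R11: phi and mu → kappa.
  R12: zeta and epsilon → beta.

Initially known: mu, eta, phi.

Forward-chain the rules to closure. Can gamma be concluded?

From phi and mu, R11 gives kappa.
From kappa, phi, and eta, R9 gives zeta.
From phi, zeta, and mu, R2 gives omega.
omega and kappa hold, so gamma follows (R5).

Yes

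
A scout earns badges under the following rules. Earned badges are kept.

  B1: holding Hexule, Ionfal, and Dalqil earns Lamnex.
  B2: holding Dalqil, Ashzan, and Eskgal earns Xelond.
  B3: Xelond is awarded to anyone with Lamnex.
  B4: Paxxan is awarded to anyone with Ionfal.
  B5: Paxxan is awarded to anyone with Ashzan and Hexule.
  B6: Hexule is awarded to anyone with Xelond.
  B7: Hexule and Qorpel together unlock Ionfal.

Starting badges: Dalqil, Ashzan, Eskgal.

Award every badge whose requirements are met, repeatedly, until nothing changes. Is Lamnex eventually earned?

Lamnex would need Hexule, Ionfal, and Dalqil (B1), but Ionfal is never earned.

No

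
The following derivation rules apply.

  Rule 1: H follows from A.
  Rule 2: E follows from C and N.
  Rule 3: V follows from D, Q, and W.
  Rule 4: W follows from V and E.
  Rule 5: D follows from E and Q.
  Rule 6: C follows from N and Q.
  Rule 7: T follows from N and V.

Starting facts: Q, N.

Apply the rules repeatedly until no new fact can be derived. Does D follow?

Yes

From N and Q, Rule 6 gives C.
C and N hold, so E follows (Rule 2).
E and Q hold, so D follows (Rule 5).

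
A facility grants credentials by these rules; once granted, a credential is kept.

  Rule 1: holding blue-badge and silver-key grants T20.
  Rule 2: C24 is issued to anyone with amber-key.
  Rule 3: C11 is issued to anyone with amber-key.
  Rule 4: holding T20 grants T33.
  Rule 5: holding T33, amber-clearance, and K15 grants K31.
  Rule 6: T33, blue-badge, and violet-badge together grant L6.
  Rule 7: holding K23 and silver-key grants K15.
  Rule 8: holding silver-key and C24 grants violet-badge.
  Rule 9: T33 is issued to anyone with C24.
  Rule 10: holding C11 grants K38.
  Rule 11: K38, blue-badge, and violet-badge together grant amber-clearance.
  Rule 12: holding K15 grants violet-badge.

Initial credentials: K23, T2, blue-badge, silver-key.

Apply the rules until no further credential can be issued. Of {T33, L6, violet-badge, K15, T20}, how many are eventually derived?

Holding blue-badge and silver-key grants T20 (Rule 1).
Holding K23 and silver-key grants K15 (Rule 7).
Holding T20 grants T33 (Rule 4).
Holding K15 grants violet-badge (Rule 12).
Holding T33, blue-badge, and violet-badge grants L6 (Rule 6).
T33: reached.
L6: reached.
violet-badge: reached.
K15: reached.
T20: reached.
All 5 are reached.

5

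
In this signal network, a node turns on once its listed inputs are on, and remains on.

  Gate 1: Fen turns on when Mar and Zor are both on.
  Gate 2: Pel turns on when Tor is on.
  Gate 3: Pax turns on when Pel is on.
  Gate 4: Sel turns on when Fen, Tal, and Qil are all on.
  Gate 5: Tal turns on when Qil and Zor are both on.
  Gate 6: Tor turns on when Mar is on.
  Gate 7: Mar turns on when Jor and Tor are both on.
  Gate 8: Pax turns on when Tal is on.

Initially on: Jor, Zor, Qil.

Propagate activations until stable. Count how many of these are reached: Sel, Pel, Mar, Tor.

0

Sel would need Fen, Tal, and Qil (Gate 4), but Fen never turns on.
Pel would need Tor (Gate 2), but Tor never turns on.
Mar would need Jor and Tor (Gate 7), but Tor never turns on.
Tor would need Mar (Gate 6), but Mar never turns on.
None of the 4 are reached.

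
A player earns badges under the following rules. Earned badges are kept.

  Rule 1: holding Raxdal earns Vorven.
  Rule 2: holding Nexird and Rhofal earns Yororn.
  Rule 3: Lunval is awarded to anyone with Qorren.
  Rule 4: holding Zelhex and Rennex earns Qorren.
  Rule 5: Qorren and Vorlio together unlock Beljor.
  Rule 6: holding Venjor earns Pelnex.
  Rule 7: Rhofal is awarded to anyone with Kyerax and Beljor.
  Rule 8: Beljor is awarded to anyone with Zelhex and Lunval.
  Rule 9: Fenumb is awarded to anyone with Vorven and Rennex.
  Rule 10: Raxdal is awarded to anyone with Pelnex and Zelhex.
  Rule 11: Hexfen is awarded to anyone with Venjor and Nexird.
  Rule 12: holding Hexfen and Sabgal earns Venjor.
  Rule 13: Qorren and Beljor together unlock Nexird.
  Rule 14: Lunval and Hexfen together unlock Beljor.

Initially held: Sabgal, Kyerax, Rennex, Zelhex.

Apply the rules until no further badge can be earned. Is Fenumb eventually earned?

Fenumb would need Vorven and Rennex (Rule 9), but Vorven is never earned.

No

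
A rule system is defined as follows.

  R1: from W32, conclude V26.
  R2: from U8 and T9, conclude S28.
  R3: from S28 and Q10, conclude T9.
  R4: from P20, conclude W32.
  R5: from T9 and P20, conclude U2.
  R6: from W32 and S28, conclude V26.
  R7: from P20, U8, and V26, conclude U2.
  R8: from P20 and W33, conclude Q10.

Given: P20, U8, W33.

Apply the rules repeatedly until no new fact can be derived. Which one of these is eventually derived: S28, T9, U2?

U2

From P20, R4 gives W32.
W32 holds, so V26 follows (R1).
P20, U8, and V26 hold, so U2 follows (R7).
S28 would need U8 and T9 (R2), but T9 is never established. T9 would need S28 and Q10 (R3), but S28 is never established.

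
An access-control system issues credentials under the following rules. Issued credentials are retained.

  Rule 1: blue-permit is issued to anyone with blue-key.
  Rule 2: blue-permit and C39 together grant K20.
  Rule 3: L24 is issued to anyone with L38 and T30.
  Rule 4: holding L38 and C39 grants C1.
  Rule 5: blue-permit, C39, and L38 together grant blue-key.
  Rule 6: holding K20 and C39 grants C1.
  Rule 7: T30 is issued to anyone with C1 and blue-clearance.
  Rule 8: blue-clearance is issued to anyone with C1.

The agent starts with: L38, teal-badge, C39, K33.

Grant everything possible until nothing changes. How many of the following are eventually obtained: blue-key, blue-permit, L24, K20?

Holding L38 and C39 grants C1 (Rule 4).
Holding C1 grants blue-clearance (Rule 8).
Holding C1 and blue-clearance grants T30 (Rule 7).
Holding L38 and T30 grants L24 (Rule 3).
blue-key would need blue-permit, C39, and L38 (Rule 5), but blue-permit is never granted.
blue-permit would need blue-key (Rule 1), but blue-key is never granted.
L24: reached.
K20 would need blue-permit and C39 (Rule 2), but blue-permit is never granted.
Reached: L24 — 1 of the 4.

1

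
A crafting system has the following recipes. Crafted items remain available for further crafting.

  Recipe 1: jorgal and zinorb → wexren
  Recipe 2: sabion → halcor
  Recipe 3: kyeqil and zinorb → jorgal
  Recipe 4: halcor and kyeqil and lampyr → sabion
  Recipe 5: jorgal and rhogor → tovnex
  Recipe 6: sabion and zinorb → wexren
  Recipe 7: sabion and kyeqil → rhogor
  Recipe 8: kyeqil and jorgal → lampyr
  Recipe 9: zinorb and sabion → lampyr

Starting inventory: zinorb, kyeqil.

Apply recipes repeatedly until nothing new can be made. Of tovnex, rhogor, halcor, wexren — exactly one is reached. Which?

wexren

Using Recipe 3, kyeqil and zinorb make jorgal.
Using Recipe 1, jorgal and zinorb make wexren.
tovnex would need jorgal and rhogor (Recipe 5), but rhogor is never obtained. halcor would need sabion (Recipe 2), but sabion is never obtained. rhogor would need sabion and kyeqil (Recipe 7), but sabion is never obtained.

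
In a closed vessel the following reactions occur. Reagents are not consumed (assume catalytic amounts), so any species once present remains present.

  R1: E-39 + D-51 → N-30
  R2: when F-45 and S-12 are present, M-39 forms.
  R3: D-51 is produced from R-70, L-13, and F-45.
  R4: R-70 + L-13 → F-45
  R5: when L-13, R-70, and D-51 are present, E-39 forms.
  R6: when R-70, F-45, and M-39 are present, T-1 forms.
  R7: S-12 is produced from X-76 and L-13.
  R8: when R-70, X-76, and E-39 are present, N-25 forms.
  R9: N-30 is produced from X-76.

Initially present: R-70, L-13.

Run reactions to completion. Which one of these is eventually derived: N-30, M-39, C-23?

N-30

R-70 and L-13 present → F-45 forms (R4).
R-70, L-13, and F-45 present → D-51 forms (R3).
L-13, R-70, and D-51 present → E-39 forms (R5).
E-39 and D-51 present → N-30 forms (R1).
No rule produces C-23, and it is not given. M-39 would need F-45 and S-12 (R2), but S-12 never forms.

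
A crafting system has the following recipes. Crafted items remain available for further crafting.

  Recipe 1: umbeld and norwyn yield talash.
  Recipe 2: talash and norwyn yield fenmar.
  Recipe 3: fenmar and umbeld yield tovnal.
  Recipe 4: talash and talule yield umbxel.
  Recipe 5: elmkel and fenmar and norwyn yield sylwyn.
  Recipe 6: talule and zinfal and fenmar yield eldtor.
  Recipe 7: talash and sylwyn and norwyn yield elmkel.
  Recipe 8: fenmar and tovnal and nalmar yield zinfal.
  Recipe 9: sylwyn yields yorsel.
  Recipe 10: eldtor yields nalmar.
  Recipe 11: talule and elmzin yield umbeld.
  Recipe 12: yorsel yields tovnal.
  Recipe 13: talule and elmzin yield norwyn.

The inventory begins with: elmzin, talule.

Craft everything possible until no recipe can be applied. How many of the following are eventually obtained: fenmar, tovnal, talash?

talule and elmzin → umbeld (Recipe 11).
Using Recipe 13, talule and elmzin make norwyn.
umbeld and norwyn → talash (Recipe 1).
talash and norwyn → fenmar (Recipe 2).
Using Recipe 3, fenmar and umbeld make tovnal.
fenmar: reached.
tovnal: reached.
talash: reached.
All 3 are reached.

3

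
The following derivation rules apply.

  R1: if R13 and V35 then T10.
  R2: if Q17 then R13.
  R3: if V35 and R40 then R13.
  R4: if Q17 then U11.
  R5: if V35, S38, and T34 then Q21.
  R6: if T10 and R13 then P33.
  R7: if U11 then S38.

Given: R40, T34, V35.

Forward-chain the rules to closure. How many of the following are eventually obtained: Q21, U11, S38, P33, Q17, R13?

From V35 and R40, R3 gives R13.
From R13 and V35, R1 gives T10.
T10 and R13 hold, so P33 follows (R6).
Q21 would need V35, S38, and T34 (R5), but S38 is never established.
U11 would need Q17 (R4), but Q17 is never established.
S38 would need U11 (R7), but U11 is never established.
P33: reached.
No rule produces Q17, and it is not given.
R13: reached.
Reached: P33 and R13 — 2 of the 6.

2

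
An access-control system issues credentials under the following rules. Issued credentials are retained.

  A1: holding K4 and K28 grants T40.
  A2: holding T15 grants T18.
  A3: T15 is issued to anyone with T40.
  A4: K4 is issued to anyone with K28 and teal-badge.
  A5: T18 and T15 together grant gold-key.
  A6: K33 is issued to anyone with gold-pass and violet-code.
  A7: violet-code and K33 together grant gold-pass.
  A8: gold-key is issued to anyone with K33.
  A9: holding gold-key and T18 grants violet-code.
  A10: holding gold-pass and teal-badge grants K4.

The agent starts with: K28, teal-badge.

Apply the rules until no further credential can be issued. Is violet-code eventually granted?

Yes

Holding K28 and teal-badge grants K4 (A4).
Holding K4 and K28 grants T40 (A1).
Holding T40 grants T15 (A3).
Holding T15 grants T18 (A2).
Holding T18 and T15 grants gold-key (A5).
Holding gold-key and T18 grants violet-code (A9).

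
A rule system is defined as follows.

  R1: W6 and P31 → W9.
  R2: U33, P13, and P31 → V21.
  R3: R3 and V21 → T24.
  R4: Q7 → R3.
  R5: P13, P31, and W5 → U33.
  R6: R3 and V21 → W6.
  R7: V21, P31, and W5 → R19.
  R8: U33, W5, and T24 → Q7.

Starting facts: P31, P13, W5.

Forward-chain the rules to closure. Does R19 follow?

Yes

From P13, P31, and W5, R5 gives U33.
From U33, P13, and P31, R2 gives V21.
V21, P31, and W5 hold, so R19 follows (R7).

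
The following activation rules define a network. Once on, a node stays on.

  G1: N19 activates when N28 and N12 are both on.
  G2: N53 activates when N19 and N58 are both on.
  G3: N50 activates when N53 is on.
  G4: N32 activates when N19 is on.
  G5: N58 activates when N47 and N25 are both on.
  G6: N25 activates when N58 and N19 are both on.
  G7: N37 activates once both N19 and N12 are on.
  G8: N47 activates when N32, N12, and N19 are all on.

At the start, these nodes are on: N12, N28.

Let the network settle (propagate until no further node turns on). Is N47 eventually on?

Yes

N28 and N12 are on, so N19 activates (G1).
G4: N19 on → N32 on.
N32, N12, and N19 are on, so N47 activates (G8).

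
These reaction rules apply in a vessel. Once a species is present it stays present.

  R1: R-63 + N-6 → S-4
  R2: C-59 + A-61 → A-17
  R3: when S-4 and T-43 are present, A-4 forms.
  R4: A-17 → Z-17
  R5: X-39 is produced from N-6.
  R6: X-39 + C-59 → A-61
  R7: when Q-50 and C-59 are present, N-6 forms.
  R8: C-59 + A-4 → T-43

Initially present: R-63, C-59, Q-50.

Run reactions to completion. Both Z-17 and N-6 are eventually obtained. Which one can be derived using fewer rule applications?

N-6

N-6: Q-50 and C-59 present → N-6 forms (R7). [1 rule application]
Z-17: Q-50 and C-59 present → N-6 forms (R7). N-6 present → X-39 forms (R5). X-39 and C-59 present → A-61 forms (R6). C-59 and A-61 present → A-17 forms (R2). A-17 present → Z-17 forms (R4). [5 rule applications]
N-6 needs fewer.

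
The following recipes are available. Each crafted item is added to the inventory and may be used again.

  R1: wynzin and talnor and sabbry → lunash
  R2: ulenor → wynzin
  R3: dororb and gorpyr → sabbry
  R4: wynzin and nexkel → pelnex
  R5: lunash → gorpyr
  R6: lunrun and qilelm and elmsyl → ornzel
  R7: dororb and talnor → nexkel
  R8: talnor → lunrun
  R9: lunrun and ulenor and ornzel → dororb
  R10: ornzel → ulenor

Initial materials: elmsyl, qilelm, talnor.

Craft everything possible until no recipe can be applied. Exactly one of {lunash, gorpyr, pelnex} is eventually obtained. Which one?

pelnex

talnor → lunrun (R8).
Using R6, lunrun, qilelm, and elmsyl make ornzel.
ornzel → ulenor (R10).
lunrun and ulenor and ornzel → dororb (R9).
ulenor → wynzin (R2).
dororb and talnor → nexkel (R7).
wynzin and nexkel → pelnex (R4).
gorpyr would need lunash (R5), but lunash is never obtained. lunash would need wynzin, talnor, and sabbry (R1), but sabbry is never obtained.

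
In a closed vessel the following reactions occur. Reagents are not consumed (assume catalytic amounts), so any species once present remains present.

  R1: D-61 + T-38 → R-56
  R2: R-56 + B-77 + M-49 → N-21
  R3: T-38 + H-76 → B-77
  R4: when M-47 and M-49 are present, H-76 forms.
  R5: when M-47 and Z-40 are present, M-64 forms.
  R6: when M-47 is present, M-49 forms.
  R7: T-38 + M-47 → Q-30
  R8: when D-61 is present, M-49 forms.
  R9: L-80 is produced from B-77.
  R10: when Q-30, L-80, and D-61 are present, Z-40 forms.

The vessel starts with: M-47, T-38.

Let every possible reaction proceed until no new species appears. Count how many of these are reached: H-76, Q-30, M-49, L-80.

4

T-38 and M-47 present → Q-30 forms (R7).
M-47 present → M-49 forms (R6).
M-47 and M-49 present → H-76 forms (R4).
T-38 and H-76 present → B-77 forms (R3).
B-77 present → L-80 forms (R9).
H-76: reached.
Q-30: reached.
M-49: reached.
L-80: reached.
All 4 are reached.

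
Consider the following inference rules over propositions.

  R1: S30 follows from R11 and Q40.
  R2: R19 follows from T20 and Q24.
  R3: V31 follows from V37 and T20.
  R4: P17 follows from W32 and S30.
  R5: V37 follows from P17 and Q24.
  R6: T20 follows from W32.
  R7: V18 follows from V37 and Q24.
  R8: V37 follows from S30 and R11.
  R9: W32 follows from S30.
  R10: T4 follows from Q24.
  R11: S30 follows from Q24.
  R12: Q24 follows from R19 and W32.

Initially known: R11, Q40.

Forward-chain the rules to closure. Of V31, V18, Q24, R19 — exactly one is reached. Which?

V31

From R11 and Q40, R1 gives S30.
From S30 and R11, R8 gives V37.
S30 holds, so W32 follows (R9).
From W32, R6 gives T20.
From V37 and T20, R3 gives V31.
V18 would need V37 and Q24 (R7), but Q24 is never established. Q24 would need R19 and W32 (R12), but R19 is never established. R19 would need T20 and Q24 (R2), but Q24 is never established.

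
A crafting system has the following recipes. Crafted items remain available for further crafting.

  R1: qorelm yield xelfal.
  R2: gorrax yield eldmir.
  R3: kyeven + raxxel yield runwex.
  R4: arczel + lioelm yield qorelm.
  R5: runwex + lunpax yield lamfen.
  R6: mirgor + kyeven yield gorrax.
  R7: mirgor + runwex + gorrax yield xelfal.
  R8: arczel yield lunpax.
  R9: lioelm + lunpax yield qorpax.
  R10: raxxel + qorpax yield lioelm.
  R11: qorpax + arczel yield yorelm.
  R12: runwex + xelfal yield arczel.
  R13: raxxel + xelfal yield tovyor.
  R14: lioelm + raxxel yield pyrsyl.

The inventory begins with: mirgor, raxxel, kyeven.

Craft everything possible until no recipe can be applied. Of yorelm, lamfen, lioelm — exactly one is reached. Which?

lamfen

kyeven + raxxel → runwex (R3).
Using R6, mirgor and kyeven make gorrax.
mirgor + runwex + gorrax → xelfal (R7).
runwex + xelfal → arczel (R12).
Using R8, arczel makes lunpax.
runwex + lunpax → lamfen (R5).
lioelm would need raxxel and qorpax (R10), but qorpax is never obtained. yorelm would need qorpax and arczel (R11), but qorpax is never obtained.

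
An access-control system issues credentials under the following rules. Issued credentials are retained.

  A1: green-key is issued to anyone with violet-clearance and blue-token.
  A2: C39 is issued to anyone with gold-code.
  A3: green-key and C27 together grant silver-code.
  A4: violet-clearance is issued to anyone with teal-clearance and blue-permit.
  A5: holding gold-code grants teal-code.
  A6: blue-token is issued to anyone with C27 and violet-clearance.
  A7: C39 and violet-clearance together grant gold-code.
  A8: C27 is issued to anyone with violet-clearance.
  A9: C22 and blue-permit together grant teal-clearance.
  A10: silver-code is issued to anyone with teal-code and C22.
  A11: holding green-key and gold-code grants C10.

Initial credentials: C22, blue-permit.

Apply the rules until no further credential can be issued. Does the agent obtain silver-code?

Yes

Holding C22 and blue-permit grants teal-clearance (A9).
Holding teal-clearance and blue-permit grants violet-clearance (A4).
Holding violet-clearance grants C27 (A8).
Holding C27 and violet-clearance grants blue-token (A6).
Holding violet-clearance and blue-token grants green-key (A1).
Holding green-key and C27 grants silver-code (A3).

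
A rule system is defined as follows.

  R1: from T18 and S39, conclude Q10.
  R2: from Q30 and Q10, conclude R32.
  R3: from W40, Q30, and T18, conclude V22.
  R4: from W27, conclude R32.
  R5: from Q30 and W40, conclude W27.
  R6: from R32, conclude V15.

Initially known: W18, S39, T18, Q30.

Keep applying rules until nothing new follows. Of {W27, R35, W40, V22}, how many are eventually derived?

W27 would need Q30 and W40 (R5), but W40 is never established.
No rule produces R35, and it is not given.
No rule produces W40, and it is not given.
V22 would need W40, Q30, and T18 (R3), but W40 is never established.
None of the 4 are reached.

0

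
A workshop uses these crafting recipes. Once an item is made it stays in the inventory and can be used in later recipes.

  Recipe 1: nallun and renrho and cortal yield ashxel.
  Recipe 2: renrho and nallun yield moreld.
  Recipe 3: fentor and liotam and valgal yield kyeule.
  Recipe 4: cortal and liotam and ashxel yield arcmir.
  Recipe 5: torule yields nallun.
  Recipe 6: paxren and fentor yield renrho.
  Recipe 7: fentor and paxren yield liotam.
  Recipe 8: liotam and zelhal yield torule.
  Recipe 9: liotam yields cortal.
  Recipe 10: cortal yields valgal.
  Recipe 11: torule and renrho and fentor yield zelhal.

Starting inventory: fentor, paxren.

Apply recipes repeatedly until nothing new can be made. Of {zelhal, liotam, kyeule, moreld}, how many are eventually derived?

2

Using Recipe 7, fentor and paxren make liotam.
Using Recipe 9, liotam makes cortal.
cortal → valgal (Recipe 10).
Using Recipe 3, fentor, liotam, and valgal make kyeule.
zelhal would need torule, renrho, and fentor (Recipe 11), but torule is never obtained.
liotam: reached.
kyeule: reached.
moreld would need renrho and nallun (Recipe 2), but nallun is never obtained.
Reached: liotam and kyeule — 2 of the 4.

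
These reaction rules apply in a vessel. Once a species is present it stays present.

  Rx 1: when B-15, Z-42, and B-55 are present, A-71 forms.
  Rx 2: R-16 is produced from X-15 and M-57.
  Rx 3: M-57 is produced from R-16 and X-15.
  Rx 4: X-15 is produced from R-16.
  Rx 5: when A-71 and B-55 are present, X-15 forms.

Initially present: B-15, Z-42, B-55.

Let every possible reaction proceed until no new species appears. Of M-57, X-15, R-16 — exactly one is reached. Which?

B-15, Z-42, and B-55 present → A-71 forms (Rx 1).
A-71 and B-55 present → X-15 forms (Rx 5).
M-57 would need R-16 and X-15 (Rx 3), but R-16 never forms. R-16 would need X-15 and M-57 (Rx 2), but M-57 never forms.

X-15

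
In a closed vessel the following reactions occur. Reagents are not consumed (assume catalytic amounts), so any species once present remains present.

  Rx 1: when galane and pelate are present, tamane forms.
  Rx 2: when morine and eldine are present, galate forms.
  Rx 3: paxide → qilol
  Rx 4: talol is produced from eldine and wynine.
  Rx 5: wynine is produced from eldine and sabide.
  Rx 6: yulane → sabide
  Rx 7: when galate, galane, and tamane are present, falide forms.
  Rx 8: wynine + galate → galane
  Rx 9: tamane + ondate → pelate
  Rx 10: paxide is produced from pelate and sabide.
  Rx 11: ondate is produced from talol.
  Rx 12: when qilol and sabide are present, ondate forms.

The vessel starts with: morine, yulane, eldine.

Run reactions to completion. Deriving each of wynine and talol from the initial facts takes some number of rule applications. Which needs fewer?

wynine

wynine: yulane present → sabide forms (Rx 6). eldine and sabide present → wynine forms (Rx 5). [2 rule applications]
talol: yulane present → sabide forms (Rx 6). eldine and sabide present → wynine forms (Rx 5). eldine and wynine present → talol forms (Rx 4). [3 rule applications]
wynine needs fewer.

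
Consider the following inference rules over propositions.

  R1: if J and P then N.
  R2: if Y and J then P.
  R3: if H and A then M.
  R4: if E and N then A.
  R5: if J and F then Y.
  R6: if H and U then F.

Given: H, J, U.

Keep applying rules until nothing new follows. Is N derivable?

Yes

From H and U, R6 gives F.
From J and F, R5 gives Y.
From Y and J, R2 gives P.
From J and P, R1 gives N.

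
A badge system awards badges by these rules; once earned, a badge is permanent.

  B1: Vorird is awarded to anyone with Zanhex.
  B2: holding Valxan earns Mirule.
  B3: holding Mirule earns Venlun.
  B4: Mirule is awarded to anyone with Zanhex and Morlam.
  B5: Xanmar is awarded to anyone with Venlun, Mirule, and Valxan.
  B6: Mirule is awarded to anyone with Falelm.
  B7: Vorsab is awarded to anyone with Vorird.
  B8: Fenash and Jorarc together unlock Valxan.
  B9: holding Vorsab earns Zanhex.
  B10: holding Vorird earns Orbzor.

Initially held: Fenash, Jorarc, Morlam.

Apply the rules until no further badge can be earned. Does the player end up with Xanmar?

Yes

With Fenash and Jorarc, Valxan is earned (B8).
With Valxan, Mirule is earned (B2).
With Mirule, Venlun is earned (B3).
With Venlun, Mirule, and Valxan, Xanmar is earned (B5).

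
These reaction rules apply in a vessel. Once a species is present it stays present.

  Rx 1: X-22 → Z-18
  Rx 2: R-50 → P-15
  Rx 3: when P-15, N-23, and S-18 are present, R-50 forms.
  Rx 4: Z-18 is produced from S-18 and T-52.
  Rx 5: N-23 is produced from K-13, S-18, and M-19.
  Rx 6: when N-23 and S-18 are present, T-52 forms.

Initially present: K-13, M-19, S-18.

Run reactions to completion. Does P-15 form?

P-15 would need R-50 (Rx 2), but R-50 never forms.

No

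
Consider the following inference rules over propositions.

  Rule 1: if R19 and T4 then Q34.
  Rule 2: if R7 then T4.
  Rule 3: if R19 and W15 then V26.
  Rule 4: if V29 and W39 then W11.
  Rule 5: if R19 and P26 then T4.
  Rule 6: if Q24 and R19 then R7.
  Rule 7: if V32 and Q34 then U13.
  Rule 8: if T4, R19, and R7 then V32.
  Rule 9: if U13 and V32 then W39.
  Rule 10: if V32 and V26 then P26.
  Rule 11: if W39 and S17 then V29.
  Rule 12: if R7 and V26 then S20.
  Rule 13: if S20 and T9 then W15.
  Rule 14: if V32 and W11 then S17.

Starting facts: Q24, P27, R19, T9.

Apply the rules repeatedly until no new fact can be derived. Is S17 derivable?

No

S17 would need V32 and W11 (Rule 14), but W11 is never established.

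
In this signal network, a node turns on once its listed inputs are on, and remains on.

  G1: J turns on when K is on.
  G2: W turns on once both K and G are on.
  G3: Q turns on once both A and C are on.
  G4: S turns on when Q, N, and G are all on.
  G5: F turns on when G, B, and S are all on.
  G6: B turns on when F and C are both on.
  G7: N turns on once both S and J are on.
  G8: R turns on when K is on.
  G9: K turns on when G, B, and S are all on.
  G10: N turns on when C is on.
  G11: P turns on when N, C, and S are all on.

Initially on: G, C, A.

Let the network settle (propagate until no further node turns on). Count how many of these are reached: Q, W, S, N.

C is on, so N turns on (G10).
G3: A and C on → Q on.
Q, N, and G are on, so S turns on (G4).
Q: reached.
W would need K and G (G2), but K never turns on.
S: reached.
N: reached.
Reached: Q, S, and N — 3 of the 4.

3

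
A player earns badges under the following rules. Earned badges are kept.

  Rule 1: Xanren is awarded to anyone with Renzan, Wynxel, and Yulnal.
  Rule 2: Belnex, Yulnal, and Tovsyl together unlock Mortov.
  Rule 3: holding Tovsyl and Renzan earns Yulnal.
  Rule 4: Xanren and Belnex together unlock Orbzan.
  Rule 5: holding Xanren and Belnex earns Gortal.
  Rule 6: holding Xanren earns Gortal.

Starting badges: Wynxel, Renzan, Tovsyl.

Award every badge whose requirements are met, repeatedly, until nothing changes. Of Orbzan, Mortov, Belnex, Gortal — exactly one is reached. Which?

Gortal

With Tovsyl and Renzan, Yulnal is earned (Rule 3).
With Renzan, Wynxel, and Yulnal, Xanren is earned (Rule 1).
With Xanren, Gortal is earned (Rule 6).
Mortov would need Belnex, Yulnal, and Tovsyl (Rule 2), but Belnex is never earned. No rule produces Belnex, and it is not given. Orbzan would need Xanren and Belnex (Rule 4), but Belnex is never earned.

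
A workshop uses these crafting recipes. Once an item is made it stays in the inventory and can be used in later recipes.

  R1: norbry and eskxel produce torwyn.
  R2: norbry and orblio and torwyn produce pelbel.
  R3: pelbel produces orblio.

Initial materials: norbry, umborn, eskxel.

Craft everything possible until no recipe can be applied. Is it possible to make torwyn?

Yes

Using R1, norbry and eskxel make torwyn.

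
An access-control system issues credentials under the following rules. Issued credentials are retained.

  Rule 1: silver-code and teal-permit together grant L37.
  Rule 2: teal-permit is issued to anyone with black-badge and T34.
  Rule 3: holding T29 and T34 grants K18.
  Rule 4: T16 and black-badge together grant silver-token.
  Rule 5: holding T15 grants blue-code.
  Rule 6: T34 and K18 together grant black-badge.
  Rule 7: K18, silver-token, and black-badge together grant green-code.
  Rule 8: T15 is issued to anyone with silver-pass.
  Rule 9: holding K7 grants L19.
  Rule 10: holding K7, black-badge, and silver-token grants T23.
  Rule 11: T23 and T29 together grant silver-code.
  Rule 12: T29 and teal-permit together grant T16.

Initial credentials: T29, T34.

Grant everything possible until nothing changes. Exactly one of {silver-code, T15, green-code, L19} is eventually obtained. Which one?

green-code

Holding T29 and T34 grants K18 (Rule 3).
Holding T34 and K18 grants black-badge (Rule 6).
Holding black-badge and T34 grants teal-permit (Rule 2).
Holding T29 and teal-permit grants T16 (Rule 12).
Holding T16 and black-badge grants silver-token (Rule 4).
Holding K18, silver-token, and black-badge grants green-code (Rule 7).
silver-code would need T23 and T29 (Rule 11), but T23 is never granted. L19 would need K7 (Rule 9), but K7 is never granted. T15 would need silver-pass (Rule 8), but silver-pass is never granted.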